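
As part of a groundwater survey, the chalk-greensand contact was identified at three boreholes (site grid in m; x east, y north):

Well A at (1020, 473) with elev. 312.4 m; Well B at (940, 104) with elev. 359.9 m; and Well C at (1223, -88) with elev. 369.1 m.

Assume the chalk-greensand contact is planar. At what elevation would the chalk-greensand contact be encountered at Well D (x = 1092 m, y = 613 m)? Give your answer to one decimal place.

292.4 m

Let the plane be z = a·x + b·y + c.
Well B−Well A: −80a − 369b = 47.5;  Well C−Well A: 203a − 561b = 56.7.
Solving gives a = −0.047795, b = −0.118364.
Then c = 312.4 − a·1020 − b·473 = 417.14.
At (1092, 613): z = −52.2 − 72.6 + 417.14 = 292.4 m.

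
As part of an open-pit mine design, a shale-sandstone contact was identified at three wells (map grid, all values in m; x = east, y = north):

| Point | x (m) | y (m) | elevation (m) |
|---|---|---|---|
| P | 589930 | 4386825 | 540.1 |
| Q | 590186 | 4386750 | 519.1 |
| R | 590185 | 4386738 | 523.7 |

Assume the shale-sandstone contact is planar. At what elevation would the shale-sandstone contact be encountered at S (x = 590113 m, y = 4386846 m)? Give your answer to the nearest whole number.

Let the plane be z = a·x + b·y + c.
Q−P: 256a − 75b = −21;  R−P: 255a − 87b = −16.4.
Solving gives a = −0.18970448, b = −0.36752463.
Then c = 540.1 − a·589930 − b·4386825 = 1724718.68.
At (590113, 4386846): z = −111947.1 − 1612273.9 + 1724718.68 = 497.7 m.

498 m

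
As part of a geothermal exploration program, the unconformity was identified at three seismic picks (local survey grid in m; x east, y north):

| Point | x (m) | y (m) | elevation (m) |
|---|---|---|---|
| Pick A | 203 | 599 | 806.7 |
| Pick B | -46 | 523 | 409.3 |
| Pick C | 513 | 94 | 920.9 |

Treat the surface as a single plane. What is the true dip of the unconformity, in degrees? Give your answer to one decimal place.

57.0°

Two edge vectors: Pick A→Pick B = (-249, -76, -397.4), Pick A→Pick C = (310, -505, 114.2).
Normal n = (Pick A→Pick B) × (Pick A→Pick C) = (-209366.2, -94758.2, 149305).
So ∂z/∂x = −n_x/n_z = 1.40227 and ∂z/∂y = −n_y/n_z = 0.63466.
Gradient magnitude |∇z| = √(a² + b²) = √(1.96637 + 0.40280) = 1.53921.
True dip = arctan(1.53921) = 57.0°, dipping toward WSW (azimuth ≈ 246°).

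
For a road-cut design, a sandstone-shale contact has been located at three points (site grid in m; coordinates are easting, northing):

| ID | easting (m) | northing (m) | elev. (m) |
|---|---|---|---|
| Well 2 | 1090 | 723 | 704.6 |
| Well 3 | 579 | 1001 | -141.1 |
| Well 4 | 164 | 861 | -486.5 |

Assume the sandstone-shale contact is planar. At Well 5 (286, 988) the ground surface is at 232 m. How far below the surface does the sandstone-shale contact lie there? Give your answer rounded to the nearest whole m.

Let the plane be z = a·easting + b·northing + c.
Well 3−Well 2: −511a + 278b = −845.7;  Well 4−Well 2: −926a + 138b = −1191.1.
Solving gives a = 1.14718, b = −0.93342.
Then c = 704.6 − a·1090 − b·723 = 129.04.
At (286, 988): z_contact = 328.1 − 922.2 + 129.04 = -465.1 m.
Depth below ground = 232 − (-465.1) = 697 m.

697 m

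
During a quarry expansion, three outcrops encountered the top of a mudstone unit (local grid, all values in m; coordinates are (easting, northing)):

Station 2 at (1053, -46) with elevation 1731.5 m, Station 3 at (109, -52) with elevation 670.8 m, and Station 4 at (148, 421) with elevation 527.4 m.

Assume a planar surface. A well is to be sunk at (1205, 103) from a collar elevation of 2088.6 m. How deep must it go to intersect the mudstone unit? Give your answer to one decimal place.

Let the plane be z = a·E + b·N + c.
Station 3−Station 2: −944a − 6b = −1060.7;  Station 4−Station 2: −905a + 467b = −1204.1.
Solving gives a = 1.126140, b = −0.396024.
Then c = 1731.5 − a·1053 − b·-46 = 527.46.
At (1205, 103): z_contact = 1357.00 − 40.79 + 527.46 = 1843.67 m.
Depth below ground = 2088.6 − 1843.67 = 244.9 m.

244.9 m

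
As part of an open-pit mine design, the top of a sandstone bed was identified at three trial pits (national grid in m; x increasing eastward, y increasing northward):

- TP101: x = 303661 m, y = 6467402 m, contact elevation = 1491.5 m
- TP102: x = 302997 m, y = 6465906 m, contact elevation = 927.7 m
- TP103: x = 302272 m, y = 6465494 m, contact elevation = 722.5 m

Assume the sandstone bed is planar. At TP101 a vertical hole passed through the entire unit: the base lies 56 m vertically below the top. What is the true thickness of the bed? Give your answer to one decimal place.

52.9 m

Let the plane be z = a·x + b·y + c.
TP102−TP101: −664a − 1496b = −563.8;  TP103−TP101: −1389a − 1908b = −769.
Solving gives a = 0.09210, b = 0.33599.
|∇z| = √(a²+b²) = 0.34839, so dip δ = arctan(0.34839) = 19.21°.
True thickness = vertical thickness × cos δ = 56 × cos 19.21° = 52.9 m.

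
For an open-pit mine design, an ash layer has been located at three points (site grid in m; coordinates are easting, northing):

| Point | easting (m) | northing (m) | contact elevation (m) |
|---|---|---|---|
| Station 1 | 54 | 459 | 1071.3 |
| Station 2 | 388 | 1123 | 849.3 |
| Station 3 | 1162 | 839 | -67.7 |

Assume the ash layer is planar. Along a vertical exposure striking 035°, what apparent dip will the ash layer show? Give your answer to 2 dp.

Let the plane be z = a·easting + b·northing + c.
Station 2−Station 1: 334a + 664b = −222;  Station 3−Station 1: 1108a + 380b = −1139.
Solving gives a = −1.10372, b = 0.22085.
Unit vector along 035° is (sin 35°, cos 35°) = (0.5736, 0.8192).
Slope in that direction = a·(0.5736) + b·(0.8192) = −0.45216.
Apparent dip = arctan|0.45216| = 24.33° (true dip is 48.4°, so apparent ≤ true as expected).

24.33°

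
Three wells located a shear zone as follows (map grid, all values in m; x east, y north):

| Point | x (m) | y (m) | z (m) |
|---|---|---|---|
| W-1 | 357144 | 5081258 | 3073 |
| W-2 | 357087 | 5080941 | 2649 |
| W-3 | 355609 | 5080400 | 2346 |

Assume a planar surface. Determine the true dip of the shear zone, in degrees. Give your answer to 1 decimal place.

Let the plane be z = a·x + b·y + c.
W-2−W-1: −57a − 317b = −424;  W-3−W-1: −1535a − 858b = −727.
Solving gives a = −0.30463, b = 1.39232.
Gradient magnitude |∇z| = √(a² + b²) = √(0.09280 + 1.93854) = 1.42525.
True dip = arctan(1.42525) = 54.9°, dipping toward SSE (azimuth ≈ 168°).

54.9°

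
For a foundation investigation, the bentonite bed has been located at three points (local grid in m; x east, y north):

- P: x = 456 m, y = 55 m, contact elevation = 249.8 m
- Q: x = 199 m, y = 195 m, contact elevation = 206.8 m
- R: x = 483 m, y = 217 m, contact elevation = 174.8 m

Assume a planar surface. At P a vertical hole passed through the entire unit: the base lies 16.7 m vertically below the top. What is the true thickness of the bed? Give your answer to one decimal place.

15.2 m

Let the plane be z = a·x + b·y + c.
Q−P: −257a + 140b = −43;  R−P: 27a + 162b = −75.
Solving gives a = −0.07782, b = −0.44999.
|∇z| = √(a²+b²) = 0.45667, so dip δ = arctan(0.45667) = 24.54°.
True thickness = vertical thickness × cos δ = 16.7 × cos 24.54° = 15.2 m.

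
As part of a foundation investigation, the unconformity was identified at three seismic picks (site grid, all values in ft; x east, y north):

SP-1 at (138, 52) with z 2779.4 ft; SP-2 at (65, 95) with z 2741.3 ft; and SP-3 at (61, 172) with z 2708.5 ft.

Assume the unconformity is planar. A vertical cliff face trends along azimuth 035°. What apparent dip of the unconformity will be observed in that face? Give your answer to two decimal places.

Let the plane be z = a·x + b·y + c.
SP-2−SP-1: −73a + 43b = −38.1;  SP-3−SP-1: −77a + 120b = −70.9.
Solving gives a = 0.27956, b = −0.41145.
Unit vector along 035° is (sin 35°, cos 35°) = (0.5736, 0.8192).
Slope in that direction = a·(0.5736) + b·(0.8192) = −0.17669.
Apparent dip = arctan|0.17669| = 10.02° (true dip is 26.4°, so apparent ≤ true as expected).

10.02°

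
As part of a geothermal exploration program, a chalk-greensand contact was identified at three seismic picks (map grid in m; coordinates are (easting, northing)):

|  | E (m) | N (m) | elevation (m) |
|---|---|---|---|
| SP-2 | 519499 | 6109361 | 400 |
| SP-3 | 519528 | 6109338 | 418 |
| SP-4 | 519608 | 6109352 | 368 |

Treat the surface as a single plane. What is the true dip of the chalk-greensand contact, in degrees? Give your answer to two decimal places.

53.42°

Two edge vectors: SP-2→SP-3 = (29, -23, 18), SP-2→SP-4 = (109, -9, -32).
Normal n = (SP-2→SP-3) × (SP-2→SP-4) = (898, 2890, 2246).
So ∂z/∂E = −n_x/n_z = −0.39982 and ∂z/∂N = −n_y/n_z = −1.28673.
Gradient magnitude |∇z| = √(a² + b²) = √(0.15986 + 1.65568) = 1.34742.
True dip = arctan(1.34742) = 53.42°, dipping toward NNE (azimuth ≈ 017°).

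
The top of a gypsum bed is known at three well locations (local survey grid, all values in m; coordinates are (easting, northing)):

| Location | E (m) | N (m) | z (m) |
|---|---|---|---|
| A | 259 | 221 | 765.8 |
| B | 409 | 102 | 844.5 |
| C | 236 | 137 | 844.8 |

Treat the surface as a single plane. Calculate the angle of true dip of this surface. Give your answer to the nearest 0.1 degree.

42.3°

Let the plane be z = a·E + b·N + c.
B−A: 150a − 119b = 78.7;  C−A: −23a − 84b = 79.
Solving gives a = −0.18193, b = −0.89066.
Gradient magnitude |∇z| = √(a² + b²) = √(0.03310 + 0.79328) = 0.90905.
True dip = arctan(0.90905) = 42.3°, dipping toward NNE (azimuth ≈ 012°).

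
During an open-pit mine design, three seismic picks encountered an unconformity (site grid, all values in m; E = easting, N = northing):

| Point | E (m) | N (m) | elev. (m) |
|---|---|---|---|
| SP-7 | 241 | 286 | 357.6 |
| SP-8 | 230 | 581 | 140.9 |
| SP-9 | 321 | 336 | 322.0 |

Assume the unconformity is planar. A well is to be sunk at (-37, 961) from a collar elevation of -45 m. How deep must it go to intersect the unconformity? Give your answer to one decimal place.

Two edge vectors: SP-7→SP-8 = (-11, 295, -216.7), SP-7→SP-9 = (80, 50, -35.6).
Normal n = (SP-7→SP-8) × (SP-7→SP-9) = (333, -17727.6, -24150).
So ∂z/∂E = −n_x/n_z = 0.01379 and ∂z/∂N = −n_y/n_z = −0.73406.
Intercept c from SP-7: 357.6 − 3.32 + 209.94 = 564.22.
At (-37, 961): z_contact = −0.51 − 705.43 + 564.22 = -141.73 m.
Depth below ground = -45 − (-141.73) = 96.7 m.

96.7 m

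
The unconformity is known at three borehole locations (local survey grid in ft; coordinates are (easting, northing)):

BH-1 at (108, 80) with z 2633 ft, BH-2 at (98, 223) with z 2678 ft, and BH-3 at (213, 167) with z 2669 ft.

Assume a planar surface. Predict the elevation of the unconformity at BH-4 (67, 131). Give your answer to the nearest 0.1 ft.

2646.1 ft

Two edge vectors: BH-1→BH-2 = (-10, 143, 45), BH-1→BH-3 = (105, 87, 36).
Normal n = (BH-1→BH-2) × (BH-1→BH-3) = (1233, 5085, -15885).
So ∂z/∂E = −n_x/n_z = 0.07762 and ∂z/∂N = −n_y/n_z = 0.32011.
Intercept c from BH-1: 2633 − 8.38 − 25.61 = 2599.01.
At (67, 131): z = 5.2 + 41.9 + 2599.01 = 2646.1 ft.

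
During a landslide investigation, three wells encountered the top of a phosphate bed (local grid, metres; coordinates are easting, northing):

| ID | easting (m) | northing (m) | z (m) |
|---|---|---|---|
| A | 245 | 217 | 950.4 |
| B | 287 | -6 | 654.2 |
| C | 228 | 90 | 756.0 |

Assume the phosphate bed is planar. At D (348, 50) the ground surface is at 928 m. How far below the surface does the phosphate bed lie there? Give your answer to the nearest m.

Two edge vectors: A→B = (42, -223, -296.2), A→C = (-17, -127, -194.4).
Normal n = (A→B) × (A→C) = (5733.8, 13200.2, -9125).
So ∂z/∂easting = −n_x/n_z = 0.62836 and ∂z/∂northing = −n_y/n_z = 1.44660.
Intercept c from A: 950.4 − 153.95 − 313.91 = 482.54.
At (348, 50): z_contact = 218.7 + 72.3 + 482.54 = 773.5 m.
Depth below ground = 928 − 773.5 = 154 m.

154 m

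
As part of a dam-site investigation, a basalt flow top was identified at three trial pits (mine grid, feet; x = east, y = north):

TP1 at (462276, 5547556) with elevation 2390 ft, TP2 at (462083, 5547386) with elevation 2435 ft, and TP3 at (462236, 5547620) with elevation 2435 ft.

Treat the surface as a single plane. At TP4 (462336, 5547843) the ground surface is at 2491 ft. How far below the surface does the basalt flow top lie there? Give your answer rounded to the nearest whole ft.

Let the plane be z = a·x + b·y + c.
TP2−TP1: −193a − 170b = 45;  TP3−TP1: −40a + 64b = 45.
Solving gives a = −0.54981203, b = 0.35949248.
Then c = 2390 − a·462276 − b·5547556 = −1737749.77.
At (462336, 5547843): z_contact = −254197.9 + 1994407.8 − 1737749.77 = 2460.2 ft.
Depth below ground = 2491 − 2460.2 = 31 ft.

31 ft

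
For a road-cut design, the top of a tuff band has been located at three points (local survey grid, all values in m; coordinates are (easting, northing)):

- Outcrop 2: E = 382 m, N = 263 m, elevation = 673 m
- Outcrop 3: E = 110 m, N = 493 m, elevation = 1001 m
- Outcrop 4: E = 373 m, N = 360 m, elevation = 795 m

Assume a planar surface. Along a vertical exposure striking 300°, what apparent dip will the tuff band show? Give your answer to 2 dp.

37.07°

Let the plane be z = a·E + b·N + c.
Outcrop 3−Outcrop 2: −272a + 230b = 328;  Outcrop 4−Outcrop 2: −9a + 97b = 122.
Solving gives a = −0.15448, b = 1.24340.
Unit vector along 300° is (sin 300°, cos 300°) = (-0.8660, 0.5000).
Slope in that direction = a·(-0.8660) + b·(0.5000) = 0.75548.
Apparent dip = arctan|0.75548| = 37.07° (true dip is 51.4°, so apparent ≤ true as expected).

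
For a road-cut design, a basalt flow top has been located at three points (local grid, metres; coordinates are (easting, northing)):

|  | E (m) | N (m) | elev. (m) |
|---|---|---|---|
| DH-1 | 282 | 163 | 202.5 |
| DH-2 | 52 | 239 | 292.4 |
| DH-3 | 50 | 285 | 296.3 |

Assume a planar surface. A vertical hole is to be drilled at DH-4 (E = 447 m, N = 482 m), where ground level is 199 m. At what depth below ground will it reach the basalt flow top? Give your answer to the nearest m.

Two edge vectors: DH-1→DH-2 = (-230, 76, 89.9), DH-1→DH-3 = (-232, 122, 93.8).
Normal n = (DH-1→DH-2) × (DH-1→DH-3) = (-3839, 717.2, -10428).
So ∂z/∂E = −n_x/n_z = −0.36814 and ∂z/∂N = −n_y/n_z = 0.06878.
Intercept c from DH-1: 202.5 + 103.82 − 11.21 = 295.11.
At (447, 482): z_contact = −164.6 + 33.2 + 295.11 = 163.7 m.
Depth below ground = 199 − 163.7 = 35 m.

35 m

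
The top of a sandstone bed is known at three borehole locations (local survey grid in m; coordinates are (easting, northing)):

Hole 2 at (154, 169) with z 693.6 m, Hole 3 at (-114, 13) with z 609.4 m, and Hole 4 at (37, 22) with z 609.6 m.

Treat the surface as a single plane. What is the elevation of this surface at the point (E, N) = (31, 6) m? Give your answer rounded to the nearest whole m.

Let the plane be z = a·E + b·N + c.
Hole 3−Hole 2: −268a − 156b = −84.2;  Hole 4−Hole 2: −117a − 147b = −84.
Solving gives a = −0.03436, b = 0.59878.
Then c = 693.6 − a·154 − b·169 = 597.70.
At (31, 6): z = −1.1 + 3.6 + 597.70 = 600.2 m.

600 m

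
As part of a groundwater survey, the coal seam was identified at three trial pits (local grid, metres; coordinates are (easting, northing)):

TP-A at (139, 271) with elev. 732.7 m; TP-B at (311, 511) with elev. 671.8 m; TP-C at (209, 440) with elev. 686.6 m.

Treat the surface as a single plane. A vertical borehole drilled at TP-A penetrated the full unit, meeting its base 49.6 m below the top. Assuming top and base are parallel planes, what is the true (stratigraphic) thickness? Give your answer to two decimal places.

Two edge vectors: TP-A→TP-B = (172, 240, -60.9), TP-A→TP-C = (70, 169, -46.1).
Normal n = (TP-A→TP-B) × (TP-A→TP-C) = (-771.9, 3666.2, 12268).
So ∂z/∂E = −n_x/n_z = 0.06292 and ∂z/∂N = −n_y/n_z = −0.29884.
|∇z| = √(a²+b²) = 0.30539, so dip δ = arctan(0.30539) = 16.98°.
True thickness = vertical thickness × cos δ = 49.6 × cos 16.98° = 47.44 m.

47.44 m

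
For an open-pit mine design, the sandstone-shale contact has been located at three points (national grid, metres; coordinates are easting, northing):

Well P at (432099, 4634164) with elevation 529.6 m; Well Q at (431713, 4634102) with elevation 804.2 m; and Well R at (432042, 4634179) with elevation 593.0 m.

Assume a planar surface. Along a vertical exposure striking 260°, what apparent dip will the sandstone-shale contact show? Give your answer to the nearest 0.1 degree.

34.4°

Let the plane be z = a·easting + b·northing + c.
Well Q−Well P: −386a − 62b = 274.6;  Well R−Well P: −57a + 15b = 63.4.
Solving gives a = −0.86334, b = 0.94597.
Unit vector along 260° is (sin 260°, cos 260°) = (-0.9848, -0.1736).
Slope in that direction = a·(-0.9848) + b·(-0.1736) = 0.68596.
Apparent dip = arctan|0.68596| = 34.4° (true dip is 52.0°, so apparent ≤ true as expected).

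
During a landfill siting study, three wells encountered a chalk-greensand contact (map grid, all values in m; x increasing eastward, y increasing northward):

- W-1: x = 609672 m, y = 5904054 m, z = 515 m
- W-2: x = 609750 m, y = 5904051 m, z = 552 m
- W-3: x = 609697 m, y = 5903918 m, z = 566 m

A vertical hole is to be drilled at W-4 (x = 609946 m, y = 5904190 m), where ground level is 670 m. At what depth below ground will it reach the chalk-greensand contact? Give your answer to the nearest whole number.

67 m

Let the plane be z = a·x + b·y + c.
W-2−W-1: 78a − 3b = 37;  W-3−W-1: 25a − 136b = 51.
Solving gives a = 0.46321086, b = −0.28985094.
Then c = 515 − a·609672 − b·5904054 = 1429403.94.
At (609946, 5904190): z_contact = 282533.6 − 1711335.0 + 1429403.94 = 602.5 m.
Depth below ground = 670 − 602.5 = 67 m.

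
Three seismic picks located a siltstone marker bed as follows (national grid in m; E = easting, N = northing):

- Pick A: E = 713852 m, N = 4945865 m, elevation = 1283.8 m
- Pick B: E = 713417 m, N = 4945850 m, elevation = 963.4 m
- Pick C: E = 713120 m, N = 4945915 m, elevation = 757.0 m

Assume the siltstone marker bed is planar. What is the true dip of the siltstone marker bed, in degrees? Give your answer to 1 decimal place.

36.8°

Let the plane be z = a·E + b·N + c.
Pick B−Pick A: −435a − 15b = −320.4;  Pick C−Pick A: −732a + 50b = −526.8.
Solving gives a = 0.73089, b = 0.16422.
Gradient magnitude |∇z| = √(a² + b²) = √(0.53420 + 0.02697) = 0.74911.
True dip = arctan(0.74911) = 36.8°, dipping toward WSW (azimuth ≈ 257°).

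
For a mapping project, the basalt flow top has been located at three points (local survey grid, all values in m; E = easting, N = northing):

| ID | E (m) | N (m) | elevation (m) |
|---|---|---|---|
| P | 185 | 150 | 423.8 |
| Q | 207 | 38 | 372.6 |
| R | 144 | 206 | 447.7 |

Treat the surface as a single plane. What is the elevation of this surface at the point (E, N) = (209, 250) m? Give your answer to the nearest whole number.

472 m

Let the plane be z = a·E + b·N + c.
Q−P: 22a − 112b = −51.2;  R−P: −41a + 56b = 23.9.
Solving gives a = 0.05667, b = 0.46827.
Then c = 423.8 − a·185 − b·150 = 343.08.
At (209, 250): z = 11.8 + 117.1 + 343.08 = 472.0 m.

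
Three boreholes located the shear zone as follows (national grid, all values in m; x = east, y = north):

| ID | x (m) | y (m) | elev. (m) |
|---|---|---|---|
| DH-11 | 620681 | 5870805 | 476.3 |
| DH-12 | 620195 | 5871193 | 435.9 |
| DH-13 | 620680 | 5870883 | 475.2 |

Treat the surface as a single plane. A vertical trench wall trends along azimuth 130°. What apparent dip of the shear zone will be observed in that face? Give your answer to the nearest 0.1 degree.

3.7°

Two edge vectors: DH-11→DH-12 = (-486, 388, -40.4), DH-11→DH-13 = (-1, 78, -1.1).
Normal n = (DH-11→DH-12) × (DH-11→DH-13) = (2724.4, -494.2, -37520).
So ∂z/∂x = −n_x/n_z = 0.07261 and ∂z/∂y = −n_y/n_z = −0.01317.
Unit vector along 130° is (sin 130°, cos 130°) = (0.7660, -0.6428).
Slope in that direction = a·(0.7660) + b·(-0.6428) = 0.06409.
Apparent dip = arctan|0.06409| = 3.7° (true dip is 4.2°, so apparent ≤ true as expected).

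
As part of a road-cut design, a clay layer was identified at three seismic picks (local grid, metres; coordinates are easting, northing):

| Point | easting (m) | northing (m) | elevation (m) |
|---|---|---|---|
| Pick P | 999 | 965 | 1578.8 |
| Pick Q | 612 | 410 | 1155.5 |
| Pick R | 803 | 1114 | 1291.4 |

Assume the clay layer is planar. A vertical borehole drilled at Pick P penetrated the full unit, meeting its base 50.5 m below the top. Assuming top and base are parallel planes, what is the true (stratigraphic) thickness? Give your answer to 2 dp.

30.09 m

Let the plane be z = a·easting + b·northing + c.
Pick Q−Pick P: −387a − 555b = −423.3;  Pick R−Pick P: −196a + 149b = −287.4.
Solving gives a = 1.33727, b = −0.16977.
|∇z| = √(a²+b²) = 1.34800, so dip δ = arctan(1.34800) = 53.43°.
True thickness = vertical thickness × cos δ = 50.5 × cos 53.43° = 30.09 m.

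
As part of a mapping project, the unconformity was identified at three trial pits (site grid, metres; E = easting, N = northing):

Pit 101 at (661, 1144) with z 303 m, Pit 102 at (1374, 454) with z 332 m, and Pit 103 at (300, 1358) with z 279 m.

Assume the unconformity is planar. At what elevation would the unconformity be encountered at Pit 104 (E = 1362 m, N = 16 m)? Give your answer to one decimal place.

300.6 m

Two edge vectors: Pit 101→Pit 102 = (713, -690, 29), Pit 101→Pit 103 = (-361, 214, -24).
Normal n = (Pit 101→Pit 102) × (Pit 101→Pit 103) = (10354, 6643, -96508).
So ∂z/∂E = −n_x/n_z = 0.107286 and ∂z/∂N = −n_y/n_z = 0.068834.
Intercept c from Pit 101: 303 − 70.92 − 78.75 = 153.34.
At (1362, 16): z = 146.1 + 1.1 + 153.34 = 300.6 m.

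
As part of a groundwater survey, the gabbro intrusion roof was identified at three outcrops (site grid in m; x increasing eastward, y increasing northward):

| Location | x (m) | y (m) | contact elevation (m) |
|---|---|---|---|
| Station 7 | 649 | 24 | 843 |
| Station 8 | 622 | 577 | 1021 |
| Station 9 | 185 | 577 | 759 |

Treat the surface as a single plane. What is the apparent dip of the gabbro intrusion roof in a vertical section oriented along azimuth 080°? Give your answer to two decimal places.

33.08°

Let the plane be z = a·x + b·y + c.
Station 8−Station 7: −27a + 553b = 178;  Station 9−Station 7: −464a + 553b = −84.
Solving gives a = 0.59954, b = 0.35115.
Unit vector along 080° is (sin 80°, cos 80°) = (0.9848, 0.1736).
Slope in that direction = a·(0.9848) + b·(0.1736) = 0.65141.
Apparent dip = arctan|0.65141| = 33.08° (true dip is 34.8°, so apparent ≤ true as expected).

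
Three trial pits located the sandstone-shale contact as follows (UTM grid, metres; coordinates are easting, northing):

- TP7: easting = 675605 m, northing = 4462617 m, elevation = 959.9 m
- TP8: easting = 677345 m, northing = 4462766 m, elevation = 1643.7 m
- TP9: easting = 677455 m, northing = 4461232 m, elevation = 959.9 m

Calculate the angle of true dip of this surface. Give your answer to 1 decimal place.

30.5°

Two edge vectors: TP7→TP8 = (1740, 149, 683.8), TP7→TP9 = (1850, -1385, 0).
Normal n = (TP7→TP8) × (TP7→TP9) = (947063, 1265030, -2685550).
So ∂z/∂easting = −n_x/n_z = 0.35265 and ∂z/∂northing = −n_y/n_z = 0.47105.
Gradient magnitude |∇z| = √(a² + b²) = √(0.12436 + 0.22189) = 0.58843.
True dip = arctan(0.58843) = 30.5°, dipping toward SW (azimuth ≈ 217°).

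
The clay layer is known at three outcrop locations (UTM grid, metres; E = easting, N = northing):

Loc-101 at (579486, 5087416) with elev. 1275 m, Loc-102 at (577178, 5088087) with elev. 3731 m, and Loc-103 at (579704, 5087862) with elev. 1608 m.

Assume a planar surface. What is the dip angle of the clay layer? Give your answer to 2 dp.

53.15°

Two edge vectors: Loc-101→Loc-102 = (-2308, 671, 2456), Loc-101→Loc-103 = (218, 446, 333).
Normal n = (Loc-101→Loc-102) × (Loc-101→Loc-103) = (-871933, 1303972, -1175646).
So ∂z/∂E = −n_x/n_z = −0.74166 and ∂z/∂N = −n_y/n_z = 1.10915.
Gradient magnitude |∇z| = √(a² + b²) = √(0.55006 + 1.23022) = 1.33427.
True dip = arctan(1.33427) = 53.15°, dipping toward SE (azimuth ≈ 146°).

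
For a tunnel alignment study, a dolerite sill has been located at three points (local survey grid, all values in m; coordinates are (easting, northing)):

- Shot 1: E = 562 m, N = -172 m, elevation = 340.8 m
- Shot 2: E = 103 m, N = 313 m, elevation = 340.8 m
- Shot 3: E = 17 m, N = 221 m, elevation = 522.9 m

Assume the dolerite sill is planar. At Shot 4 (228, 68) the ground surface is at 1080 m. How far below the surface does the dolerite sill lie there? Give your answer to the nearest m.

Let the plane be z = a·E + b·N + c.
Shot 2−Shot 1: −459a + 485b = 0;  Shot 3−Shot 1: −545a + 393b = 182.1.
Solving gives a = −1.05219, b = −0.99578.
Then c = 340.8 − a·562 − b·-172 = 760.85.
At (228, 68): z_contact = −239.9 − 67.7 + 760.85 = 453.2 m.
Depth below ground = 1080 − 453.2 = 627 m.

627 m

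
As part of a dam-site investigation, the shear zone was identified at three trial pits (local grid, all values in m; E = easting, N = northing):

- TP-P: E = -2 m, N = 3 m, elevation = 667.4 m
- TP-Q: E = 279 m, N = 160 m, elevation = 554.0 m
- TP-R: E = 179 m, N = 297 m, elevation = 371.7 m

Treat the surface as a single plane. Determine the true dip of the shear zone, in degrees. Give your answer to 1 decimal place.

49.7°

Two edge vectors: TP-P→TP-Q = (281, 157, -113.4), TP-P→TP-R = (181, 294, -295.7).
Normal n = (TP-P→TP-Q) × (TP-P→TP-R) = (-13085.3, 62566.3, 54197).
So ∂z/∂E = −n_x/n_z = 0.24144 and ∂z/∂N = −n_y/n_z = −1.15442.
Gradient magnitude |∇z| = √(a² + b²) = √(0.05829 + 1.33269) = 1.17940.
True dip = arctan(1.17940) = 49.7°, dipping toward NNW (azimuth ≈ 348°).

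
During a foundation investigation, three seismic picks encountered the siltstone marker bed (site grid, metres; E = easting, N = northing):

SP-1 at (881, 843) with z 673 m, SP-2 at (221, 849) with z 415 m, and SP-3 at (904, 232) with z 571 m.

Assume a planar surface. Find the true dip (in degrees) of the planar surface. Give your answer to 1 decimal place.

23.4°

Two edge vectors: SP-1→SP-2 = (-660, 6, -258), SP-1→SP-3 = (23, -611, -102).
Normal n = (SP-1→SP-2) × (SP-1→SP-3) = (-158250, -73254, 403122).
So ∂z/∂E = −n_x/n_z = 0.39256 and ∂z/∂N = −n_y/n_z = 0.18172.
Gradient magnitude |∇z| = √(a² + b²) = √(0.15410 + 0.03302) = 0.43258.
True dip = arctan(0.43258) = 23.4°, dipping toward WSW (azimuth ≈ 245°).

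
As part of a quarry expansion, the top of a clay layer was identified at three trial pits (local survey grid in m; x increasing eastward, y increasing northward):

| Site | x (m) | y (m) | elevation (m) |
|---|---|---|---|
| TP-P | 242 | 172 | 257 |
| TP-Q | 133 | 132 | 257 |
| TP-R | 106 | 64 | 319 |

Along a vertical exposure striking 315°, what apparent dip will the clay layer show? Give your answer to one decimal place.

45.9°

Two edge vectors: TP-P→TP-Q = (-109, -40, 0), TP-P→TP-R = (-136, -108, 62).
Normal n = (TP-P→TP-Q) × (TP-P→TP-R) = (-2480, 6758, 6332).
So ∂z/∂x = −n_x/n_z = 0.39166 and ∂z/∂y = −n_y/n_z = −1.06728.
Unit vector along 315° is (sin 315°, cos 315°) = (-0.7071, 0.7071).
Slope in that direction = a·(-0.7071) + b·(0.7071) = −1.03163.
Apparent dip = arctan|1.03163| = 45.9° (true dip is 48.7°, so apparent ≤ true as expected).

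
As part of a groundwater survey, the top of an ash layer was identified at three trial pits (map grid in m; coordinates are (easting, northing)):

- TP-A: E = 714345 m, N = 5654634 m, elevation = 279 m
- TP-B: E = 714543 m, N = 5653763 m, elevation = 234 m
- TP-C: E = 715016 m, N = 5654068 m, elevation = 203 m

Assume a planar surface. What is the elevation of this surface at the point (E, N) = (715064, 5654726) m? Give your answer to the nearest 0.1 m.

Two edge vectors: TP-A→TP-B = (198, -871, -45), TP-A→TP-C = (671, -566, -76).
Normal n = (TP-A→TP-B) × (TP-A→TP-C) = (40726, -15147, 472373).
So ∂z/∂E = −n_x/n_z = −0.086215766 and ∂z/∂N = −n_y/n_z = 0.032065762.
Intercept c from TP-A: 279 + 61587.80 − 181320.15 = −119453.34.
At (715064, 5654726): z = −61649.8 + 181323.1 − 119453.34 = 220.0 m.

220.0 m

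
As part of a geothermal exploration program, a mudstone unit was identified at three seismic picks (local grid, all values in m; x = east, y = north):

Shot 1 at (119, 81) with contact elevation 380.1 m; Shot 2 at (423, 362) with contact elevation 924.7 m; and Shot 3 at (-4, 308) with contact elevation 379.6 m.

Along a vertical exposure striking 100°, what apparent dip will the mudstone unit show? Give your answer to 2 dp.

Let the plane be z = a·x + b·y + c.
Shot 2−Shot 1: 304a + 281b = 544.6;  Shot 3−Shot 1: −123a + 227b = −0.5.
Solving gives a = 1.19497, b = 0.64529.
Unit vector along 100° is (sin 100°, cos 100°) = (0.9848, -0.1736).
Slope in that direction = a·(0.9848) + b·(-0.1736) = 1.06477.
Apparent dip = arctan|1.06477| = 46.80° (true dip is 53.6°, so apparent ≤ true as expected).

46.80°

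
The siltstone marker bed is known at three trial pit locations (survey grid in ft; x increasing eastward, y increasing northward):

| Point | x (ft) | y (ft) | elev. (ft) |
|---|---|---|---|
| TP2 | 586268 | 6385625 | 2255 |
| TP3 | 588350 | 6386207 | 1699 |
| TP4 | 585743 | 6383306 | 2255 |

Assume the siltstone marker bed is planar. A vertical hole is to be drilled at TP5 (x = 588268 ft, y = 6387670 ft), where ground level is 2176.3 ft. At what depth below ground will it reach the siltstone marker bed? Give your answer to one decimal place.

Let the plane be z = a·x + b·y + c.
TP3−TP2: 2082a + 582b = −556;  TP4−TP2: −525a − 2319b = 0.
Solving gives a = −0.285093026, b = 0.064542406.
Then c = 2255 − a·586268 − b·6385625 = −242747.68.
At (588268, 6387670): z_contact = −167711.10 + 412275.59 − 242747.68 = 1816.80 ft.
Depth below ground = 2176.3 − 1816.80 = 359.5 ft.

359.5 ft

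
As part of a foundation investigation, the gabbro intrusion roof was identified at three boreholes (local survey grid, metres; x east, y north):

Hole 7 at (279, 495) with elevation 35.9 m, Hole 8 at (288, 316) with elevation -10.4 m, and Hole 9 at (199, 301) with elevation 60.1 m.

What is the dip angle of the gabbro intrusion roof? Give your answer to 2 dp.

40.58°

Let the plane be z = a·x + b·y + c.
Hole 8−Hole 7: 9a − 179b = −46.3;  Hole 9−Hole 7: −80a − 194b = 24.2.
Solving gives a = −0.82871, b = 0.21699.
Gradient magnitude |∇z| = √(a² + b²) = √(0.68675 + 0.04709) = 0.85664.
True dip = arctan(0.85664) = 40.58°, dipping toward ESE (azimuth ≈ 105°).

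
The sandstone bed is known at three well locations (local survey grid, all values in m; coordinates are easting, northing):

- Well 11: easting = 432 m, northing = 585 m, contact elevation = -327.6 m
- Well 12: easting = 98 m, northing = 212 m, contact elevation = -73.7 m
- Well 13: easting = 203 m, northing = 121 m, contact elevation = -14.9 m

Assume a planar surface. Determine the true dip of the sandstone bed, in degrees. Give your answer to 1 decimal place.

Let the plane be z = a·easting + b·northing + c.
Well 12−Well 11: −334a − 373b = 253.9;  Well 13−Well 11: −229a − 464b = 312.7.
Solving gives a = −0.01686, b = −0.66560.
Gradient magnitude |∇z| = √(a² + b²) = √(0.00028 + 0.44303) = 0.66582.
True dip = arctan(0.66582) = 33.7°, dipping toward N (azimuth ≈ 001°).

33.7°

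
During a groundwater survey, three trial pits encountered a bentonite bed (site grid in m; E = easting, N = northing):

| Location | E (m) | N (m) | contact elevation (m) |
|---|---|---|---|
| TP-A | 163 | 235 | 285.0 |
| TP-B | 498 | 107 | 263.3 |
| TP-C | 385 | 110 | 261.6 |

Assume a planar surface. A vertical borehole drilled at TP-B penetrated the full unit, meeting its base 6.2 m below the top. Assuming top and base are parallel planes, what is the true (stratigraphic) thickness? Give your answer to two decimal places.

Let the plane be z = a·E + b·N + c.
TP-B−TP-A: 335a − 128b = −21.7;  TP-C−TP-A: 222a − 125b = −23.4.
Solving gives a = 0.02100, b = 0.22450.
|∇z| = √(a²+b²) = 0.22548, so dip δ = arctan(0.22548) = 12.71°.
True thickness = vertical thickness × cos δ = 6.2 × cos 12.71° = 6.05 m.

6.05 m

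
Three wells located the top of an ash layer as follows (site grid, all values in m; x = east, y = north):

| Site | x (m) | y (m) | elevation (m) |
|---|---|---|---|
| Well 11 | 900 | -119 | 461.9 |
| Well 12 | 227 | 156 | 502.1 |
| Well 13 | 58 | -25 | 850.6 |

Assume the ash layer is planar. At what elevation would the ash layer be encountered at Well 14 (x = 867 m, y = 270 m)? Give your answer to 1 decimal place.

-44.3 m

Let the plane be z = a·x + b·y + c.
Well 12−Well 11: −673a + 275b = 40.2;  Well 13−Well 11: −842a + 94b = 388.7.
Solving gives a = −0.61272, b = −1.35332.
Then c = 461.9 − a·900 − b·-119 = 852.30.
At (867, 270): z = −531.2 − 365.4 + 852.30 = -44.3 m.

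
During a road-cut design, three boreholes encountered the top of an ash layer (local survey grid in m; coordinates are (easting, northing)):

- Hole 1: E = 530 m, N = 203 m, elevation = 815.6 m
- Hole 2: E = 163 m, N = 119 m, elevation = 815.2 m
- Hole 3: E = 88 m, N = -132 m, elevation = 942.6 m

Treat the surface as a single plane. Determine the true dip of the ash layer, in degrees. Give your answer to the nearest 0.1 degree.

29.2°

Two edge vectors: Hole 1→Hole 2 = (-367, -84, -0.4), Hole 1→Hole 3 = (-442, -335, 127).
Normal n = (Hole 1→Hole 2) × (Hole 1→Hole 3) = (-10802, 46785.8, 85817).
So ∂z/∂E = −n_x/n_z = 0.12587 and ∂z/∂N = −n_y/n_z = −0.54518.
Gradient magnitude |∇z| = √(a² + b²) = √(0.01584 + 0.29722) = 0.55952.
True dip = arctan(0.55952) = 29.2°, dipping toward NNW (azimuth ≈ 347°).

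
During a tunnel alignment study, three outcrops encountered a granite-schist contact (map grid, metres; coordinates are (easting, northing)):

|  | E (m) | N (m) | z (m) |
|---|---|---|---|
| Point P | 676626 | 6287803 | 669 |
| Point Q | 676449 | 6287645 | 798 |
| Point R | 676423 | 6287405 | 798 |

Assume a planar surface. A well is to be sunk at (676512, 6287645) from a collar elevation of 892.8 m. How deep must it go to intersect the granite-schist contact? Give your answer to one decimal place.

145.6 m

Two edge vectors: Point P→Point Q = (-177, -158, 129), Point P→Point R = (-203, -398, 129).
Normal n = (Point P→Point Q) × (Point P→Point R) = (30960, -3354, 38372).
So ∂z/∂E = −n_x/n_z = −0.806838320 and ∂z/∂N = −n_y/n_z = 0.087407485.
Intercept c from Point P: 669 + 545927.78 − 549601.04 = −3004.26.
At (676512, 6287645): z_contact = −545835.81 + 549587.23 − 3004.26 = 747.17 m.
Depth below ground = 892.8 − 747.17 = 145.6 m.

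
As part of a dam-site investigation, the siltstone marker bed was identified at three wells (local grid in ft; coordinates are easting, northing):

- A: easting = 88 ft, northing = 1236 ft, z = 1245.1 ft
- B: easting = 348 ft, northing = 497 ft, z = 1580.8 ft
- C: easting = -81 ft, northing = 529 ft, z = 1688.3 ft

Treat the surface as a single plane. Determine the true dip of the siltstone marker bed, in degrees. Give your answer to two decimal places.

Let the plane be z = a·easting + b·northing + c.
B−A: 260a − 739b = 335.7;  C−A: −169a − 707b = 443.2.
Solving gives a = −0.29213, b = −0.55704.
Gradient magnitude |∇z| = √(a² + b²) = √(0.08534 + 0.31030) = 0.62900.
True dip = arctan(0.62900) = 32.17°, dipping toward NNE (azimuth ≈ 028°).

32.17°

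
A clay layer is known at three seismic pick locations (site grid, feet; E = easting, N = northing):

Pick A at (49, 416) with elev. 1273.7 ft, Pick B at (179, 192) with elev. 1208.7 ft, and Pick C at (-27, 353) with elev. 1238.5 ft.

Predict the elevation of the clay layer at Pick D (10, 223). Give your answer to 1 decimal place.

Let the plane be z = a·E + b·N + c.
Pick B−Pick A: 130a − 224b = −65;  Pick C−Pick A: −76a − 63b = −35.2.
Solving gives a = 0.15031, b = 0.37741.
Then c = 1273.7 − a·49 − b·416 = 1109.33.
At (10, 223): z = 1.5 + 84.2 + 1109.33 = 1195.0 ft.

1195.0 ft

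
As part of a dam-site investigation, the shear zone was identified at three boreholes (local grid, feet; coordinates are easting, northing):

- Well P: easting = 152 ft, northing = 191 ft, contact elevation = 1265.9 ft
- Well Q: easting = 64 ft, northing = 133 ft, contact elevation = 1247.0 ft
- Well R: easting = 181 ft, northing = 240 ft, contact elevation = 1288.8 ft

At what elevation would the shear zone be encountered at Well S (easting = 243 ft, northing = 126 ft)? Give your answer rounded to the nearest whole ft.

Two edge vectors: Well P→Well Q = (-88, -58, -18.9), Well P→Well R = (29, 49, 22.9).
Normal n = (Well P→Well Q) × (Well P→Well R) = (-402.1, 1467.1, -2630).
So ∂z/∂easting = −n_x/n_z = −0.15289 and ∂z/∂northing = −n_y/n_z = 0.55783.
Intercept c from Well P: 1265.9 + 23.24 − 106.55 = 1182.59.
At (243, 126): z = −37.2 + 70.3 + 1182.59 = 1215.7 ft.

1216 ft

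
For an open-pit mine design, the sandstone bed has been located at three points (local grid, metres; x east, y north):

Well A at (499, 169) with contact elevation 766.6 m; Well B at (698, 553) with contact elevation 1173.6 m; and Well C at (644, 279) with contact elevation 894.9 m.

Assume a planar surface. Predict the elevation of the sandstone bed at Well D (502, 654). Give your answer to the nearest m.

Two edge vectors: Well A→Well B = (199, 384, 407), Well A→Well C = (145, 110, 128.3).
Normal n = (Well A→Well B) × (Well A→Well C) = (4497.2, 33483.3, -33790).
So ∂z/∂x = −n_x/n_z = 0.13309 and ∂z/∂y = −n_y/n_z = 0.99092.
Intercept c from Well A: 766.6 − 66.41 − 167.47 = 532.72.
At (502, 654): z = 66.8 + 648.1 + 532.72 = 1247.6 m.

1248 m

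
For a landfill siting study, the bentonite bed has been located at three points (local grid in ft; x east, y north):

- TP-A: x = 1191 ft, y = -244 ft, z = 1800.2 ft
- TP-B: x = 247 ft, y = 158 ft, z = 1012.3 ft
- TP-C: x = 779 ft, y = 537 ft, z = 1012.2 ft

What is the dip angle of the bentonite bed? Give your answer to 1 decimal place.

Two edge vectors: TP-A→TP-B = (-944, 402, -787.9), TP-A→TP-C = (-412, 781, -788).
Normal n = (TP-A→TP-B) × (TP-A→TP-C) = (298573.9, -419257.2, -571640).
So ∂z/∂x = −n_x/n_z = 0.52231 and ∂z/∂y = −n_y/n_z = −0.73343.
Gradient magnitude |∇z| = √(a² + b²) = √(0.27281 + 0.53792) = 0.90040.
True dip = arctan(0.90040) = 42.0°, dipping toward NW (azimuth ≈ 325°).

42.0°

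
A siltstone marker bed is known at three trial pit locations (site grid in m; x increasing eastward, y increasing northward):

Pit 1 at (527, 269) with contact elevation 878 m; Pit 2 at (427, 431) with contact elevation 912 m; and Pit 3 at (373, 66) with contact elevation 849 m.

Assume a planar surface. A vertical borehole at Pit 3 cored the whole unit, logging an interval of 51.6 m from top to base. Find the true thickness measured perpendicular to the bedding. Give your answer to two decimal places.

Let the plane be z = a·x + b·y + c.
Pit 2−Pit 1: −100a + 162b = 34;  Pit 3−Pit 1: −154a − 203b = −29.
Solving gives a = −0.04871, b = 0.17981.
|∇z| = √(a²+b²) = 0.18629, so dip δ = arctan(0.18629) = 10.55°.
True thickness = vertical thickness × cos δ = 51.6 × cos 10.55° = 50.73 m.

50.73 m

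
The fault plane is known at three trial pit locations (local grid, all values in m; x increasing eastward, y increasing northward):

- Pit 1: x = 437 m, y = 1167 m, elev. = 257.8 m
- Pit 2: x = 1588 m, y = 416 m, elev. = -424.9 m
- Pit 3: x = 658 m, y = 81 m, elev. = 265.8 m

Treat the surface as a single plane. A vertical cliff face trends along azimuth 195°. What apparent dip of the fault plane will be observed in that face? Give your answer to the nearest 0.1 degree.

17.8°

Two edge vectors: Pit 1→Pit 2 = (1151, -751, -682.7), Pit 1→Pit 3 = (221, -1086, 8).
Normal n = (Pit 1→Pit 2) × (Pit 1→Pit 3) = (-747420.2, -160084.7, -1084015).
So ∂z/∂x = −n_x/n_z = −0.68949 and ∂z/∂y = −n_y/n_z = −0.14768.
Unit vector along 195° is (sin 195°, cos 195°) = (-0.2588, -0.9659).
Slope in that direction = a·(-0.2588) + b·(-0.9659) = 0.32110.
Apparent dip = arctan|0.32110| = 17.8° (true dip is 35.2°, so apparent ≤ true as expected).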